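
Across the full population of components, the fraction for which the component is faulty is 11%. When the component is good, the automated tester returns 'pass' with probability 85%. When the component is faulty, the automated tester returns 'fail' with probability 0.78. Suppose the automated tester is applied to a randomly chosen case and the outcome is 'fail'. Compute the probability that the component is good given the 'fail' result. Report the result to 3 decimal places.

Write H for 'the component is faulty'. Prior odds H:¬H = 0.11/0.89 = 0.12360. For the 'fail' outcome, the likelihood ratio is 0.78/0.15 = 5.2000.
Posterior odds = 0.12360 × 5.2000 = 0.64270, so P(H|E) = 0.64270/(1+0.64270) = 0.391. Then P(¬H|E) = 1 − 0.391 = 0.609.

P(¬H | E) ≈ 0.609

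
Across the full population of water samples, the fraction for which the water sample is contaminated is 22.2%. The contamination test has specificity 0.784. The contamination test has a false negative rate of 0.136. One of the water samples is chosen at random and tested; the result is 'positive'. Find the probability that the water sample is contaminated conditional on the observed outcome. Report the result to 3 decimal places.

Write H for 'the water sample is contaminated'. Prior odds H:¬H = 0.222/0.778 = 0.28535. For the 'positive' outcome, the likelihood ratio is 0.864/0.216 = 4.0000.
Posterior odds = 0.28535 × 4.0000 = 1.1414, so P(H|E) = 1.1414/(1+1.1414) = 0.533.

P(H | E) ≈ 0.533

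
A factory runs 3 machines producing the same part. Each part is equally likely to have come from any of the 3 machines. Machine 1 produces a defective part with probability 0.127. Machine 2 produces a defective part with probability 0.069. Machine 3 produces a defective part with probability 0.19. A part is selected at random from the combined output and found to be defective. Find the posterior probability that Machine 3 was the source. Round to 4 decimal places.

Posterior probability ≈ 0.4922

P(defective|M1) = 0.127; P(defective|M2) = 0.069; P(defective|M3) = 0.19.
Prior × likelihood for each source: 0.333333·0.127=0.04233, 0.333333·0.069=0.02300, 0.333333·0.19=0.06333. Summing gives P(defective) = 0.12867.
P(Machine 3 | defective) = 0.06333 / 0.12867 = 0.4922.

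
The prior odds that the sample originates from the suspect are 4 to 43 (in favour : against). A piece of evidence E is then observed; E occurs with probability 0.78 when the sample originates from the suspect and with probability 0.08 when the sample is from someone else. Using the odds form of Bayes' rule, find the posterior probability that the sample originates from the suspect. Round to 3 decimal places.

Posterior probability ≈ 0.476

Prior odds = 4/43 = 0.093023. In log-odds, ln(0.093023) = -2.3749.
Add log likelihood ratio: ln(9.7500) = 2.2773.
Posterior log-odds = -0.097638, so posterior odds = exp(-0.097638) = 0.90698. Converting, P(H|E) = 0.90698/1.9070 = 0.476.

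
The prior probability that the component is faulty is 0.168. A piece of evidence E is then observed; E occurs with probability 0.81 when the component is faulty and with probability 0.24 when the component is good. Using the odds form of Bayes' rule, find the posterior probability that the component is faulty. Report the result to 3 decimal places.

Prior odds = 0.168/(1−0.168) = 0.20192.
Likelihood ratio for E = 0.81/0.24 = 3.3750.
Posterior odds = prior odds × LR = 0.68149.
Posterior probability = odds/(1+odds) = 0.68149/1.6815 = 0.405.

Posterior probability ≈ 0.405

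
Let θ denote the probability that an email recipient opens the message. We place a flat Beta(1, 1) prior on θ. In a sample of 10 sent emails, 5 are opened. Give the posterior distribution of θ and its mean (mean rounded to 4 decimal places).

Posterior: Beta(6, 6); mean ≈ 0.5000

Observing 5 successes and 5 failures updates Beta(1, 1) by adding the success and failure counts to the two shape parameters: α = 1+5 = 6, β = 1+5 = 6.
Posterior mean = α/(α+β) = 6/12 = 0.5000.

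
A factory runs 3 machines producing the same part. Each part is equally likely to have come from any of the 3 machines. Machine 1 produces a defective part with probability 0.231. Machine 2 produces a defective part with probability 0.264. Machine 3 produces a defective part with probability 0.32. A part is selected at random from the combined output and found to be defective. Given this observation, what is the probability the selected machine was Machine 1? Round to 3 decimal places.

Tabulate prior·likelihood by source: [1] prior 0.333333, lik 0.231, product 0.07700; [2] prior 0.333333, lik 0.264, product 0.08800; [3] prior 0.333333, lik 0.32, product 0.1067.
Normalizing constant = 0.27167; the posterior for Machine 1 is its product over the sum, 0.07700/0.27167 = 0.283.

Posterior probability ≈ 0.283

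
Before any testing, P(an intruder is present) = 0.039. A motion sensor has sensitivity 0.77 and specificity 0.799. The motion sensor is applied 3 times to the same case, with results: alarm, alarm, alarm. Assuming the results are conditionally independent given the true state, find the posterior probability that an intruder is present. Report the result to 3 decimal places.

Posterior P(H) ≈ 0.695

With H the event that an intruder is present, the joint likelihood of the observed sequence is P(data|H) = 0.77·0.77·0.77 = 0.45653 and P(data|¬H) = 0.201·0.201·0.201 = 0.0081206.
Bayes: P(H|data) = 0.039·0.45653 / (0.039·0.45653 + 0.961·0.0081206) = 0.017805/0.025609 = 0.6953.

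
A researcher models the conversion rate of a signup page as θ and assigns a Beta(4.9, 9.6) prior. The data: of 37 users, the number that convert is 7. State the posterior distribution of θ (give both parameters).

Posterior: Beta(11.9, 39.6)

The binomial likelihood is conjugate to the Beta prior: with 7 successes and 30 failures, the posterior is Beta(4.9+7, 9.6+30) = Beta(11.9, 39.6).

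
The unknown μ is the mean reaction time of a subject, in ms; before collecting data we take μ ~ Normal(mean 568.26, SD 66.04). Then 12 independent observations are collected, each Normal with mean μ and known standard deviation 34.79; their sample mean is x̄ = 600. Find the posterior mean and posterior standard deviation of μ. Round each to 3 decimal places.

Prior precision 1/τ₀² = 1/66.04² = 0.00022929; data precision n/σ² = 12/34.79² = 0.00991454.
Posterior precision = 0.00022929 + 0.00991454 = 0.0101438, giving posterior SD = 1/√0.0101438 = 9.929.
Posterior mean = (0.00022929·568.26 + 0.00991454·600) / 0.0101438 = 599.283.

Posterior mean ≈ 599.283; posterior SD ≈ 9.929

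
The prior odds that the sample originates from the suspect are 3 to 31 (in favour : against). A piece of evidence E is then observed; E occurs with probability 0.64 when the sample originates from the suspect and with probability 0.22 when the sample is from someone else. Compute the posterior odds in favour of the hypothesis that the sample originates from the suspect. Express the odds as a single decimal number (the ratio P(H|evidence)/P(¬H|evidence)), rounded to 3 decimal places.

Posterior odds ≈ 0.282

Prior odds = 3/31 = 0.096774.
Likelihood ratio for E = 0.64/0.22 = 2.9091.
Posterior odds = prior odds × LR = 0.28152.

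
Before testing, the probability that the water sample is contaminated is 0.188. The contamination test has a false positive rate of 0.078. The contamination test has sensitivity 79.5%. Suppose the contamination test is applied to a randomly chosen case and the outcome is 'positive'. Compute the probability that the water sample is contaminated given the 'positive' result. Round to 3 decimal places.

Write H for 'the water sample is contaminated'. Prior odds H:¬H = 0.188/0.812 = 0.23153. For the 'positive' outcome, the likelihood ratio is 0.795/0.078 = 10.192.
Posterior odds = 0.23153 × 10.192 = 2.3598, so P(H|E) = 2.3598/(1+2.3598) = 0.702.

P(H | E) ≈ 0.702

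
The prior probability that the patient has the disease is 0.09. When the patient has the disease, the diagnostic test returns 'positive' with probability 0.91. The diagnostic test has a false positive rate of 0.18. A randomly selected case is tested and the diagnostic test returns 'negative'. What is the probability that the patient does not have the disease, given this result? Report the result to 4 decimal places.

P(¬H | E) ≈ 0.9893

Let H be the event that the patient has the disease. P(H) = 0.09, so P(¬H) = 0.91. With E the 'negative' result, P(E|H) = 0.09 and P(E|¬H) = 0.82.
P(E) = 0.09·0.09 + 0.82·0.91 = 0.0081000 + 0.74620 = 0.75430.
By Bayes' theorem, P(H|E) = 0.0081000 / 0.75430 = 0.0107. Hence P(¬H|E) = 1 − 0.0107 = 0.9893.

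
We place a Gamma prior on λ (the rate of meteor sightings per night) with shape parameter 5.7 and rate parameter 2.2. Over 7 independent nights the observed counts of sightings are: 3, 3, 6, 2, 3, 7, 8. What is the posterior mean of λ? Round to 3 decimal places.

Posterior mean ≈ 4.098

Total count ∑xᵢ = 32 over n = 7 nights.
Gamma is conjugate to the Poisson likelihood: posterior is Gamma(shape = 5.7+32 = 37.7, rate = 2.2+7 = 9.2).
E[λ | data] = 37.7/9.2 = 4.098.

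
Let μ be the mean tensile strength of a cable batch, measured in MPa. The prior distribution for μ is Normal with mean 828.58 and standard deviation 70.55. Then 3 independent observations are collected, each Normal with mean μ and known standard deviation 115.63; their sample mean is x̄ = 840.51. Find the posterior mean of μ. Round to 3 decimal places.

Prior precision 1/τ₀² = 1/70.55² = 0.00020091; data precision n/σ² = 3/115.63² = 0.00022438.
Posterior precision = 0.00020091 + 0.00022438 = 0.00042529.
Posterior mean = (0.00020091·828.58 + 0.00022438·840.51) / 0.00042529 = 834.874.

Posterior mean ≈ 834.874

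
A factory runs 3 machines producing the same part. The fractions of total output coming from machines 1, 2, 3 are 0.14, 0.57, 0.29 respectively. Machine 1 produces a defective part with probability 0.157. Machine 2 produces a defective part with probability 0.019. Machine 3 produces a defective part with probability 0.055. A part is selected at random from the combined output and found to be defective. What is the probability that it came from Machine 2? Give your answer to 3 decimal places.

Posterior probability ≈ 0.222

Tabulate prior·likelihood by source: [1] prior 0.14, lik 0.157, product 0.02198; [2] prior 0.57, lik 0.019, product 0.01083; [3] prior 0.29, lik 0.055, product 0.01595.
Normalizing constant = 0.048760; the posterior for Machine 2 is its product over the sum, 0.01083/0.048760 = 0.222.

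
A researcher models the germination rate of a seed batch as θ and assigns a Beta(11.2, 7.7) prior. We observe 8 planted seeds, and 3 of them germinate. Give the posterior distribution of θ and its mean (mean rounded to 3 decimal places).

Posterior: Beta(14.2, 12.7); mean ≈ 0.528

Observing 3 successes and 5 failures updates Beta(11.2, 7.7) by adding the success and failure counts to the two shape parameters: α = 11.2+3 = 14.2, β = 7.7+5 = 12.7.
E[θ | data] = 14.2/(14.2+12.7) = 0.528.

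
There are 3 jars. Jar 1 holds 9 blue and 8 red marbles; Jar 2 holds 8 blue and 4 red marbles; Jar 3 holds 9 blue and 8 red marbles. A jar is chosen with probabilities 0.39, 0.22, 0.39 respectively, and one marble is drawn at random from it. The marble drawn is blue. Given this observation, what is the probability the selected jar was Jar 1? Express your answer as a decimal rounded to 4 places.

Posterior probability ≈ 0.3690

Tabulate prior·likelihood by source: [1] prior 0.39, lik 0.5294, product 0.2065; [2] prior 0.22, lik 0.6667, product 0.1467; [3] prior 0.39, lik 0.5294, product 0.2065.
Normalizing constant = 0.55961; the posterior for Jar 1 is its product over the sum, 0.2065/0.55961 = 0.3690.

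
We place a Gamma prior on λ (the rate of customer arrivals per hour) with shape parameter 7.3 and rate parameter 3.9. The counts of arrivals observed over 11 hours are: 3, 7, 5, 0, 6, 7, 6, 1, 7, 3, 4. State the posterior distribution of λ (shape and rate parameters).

Posterior: Gamma(shape=56.3, rate=14.9)

The Poisson likelihood adds the total count to the shape and the number of exposure periods to the rate. Here ∑xᵢ = 49 and n = 11, so shape 7.3→56.3 and rate 3.9→14.9.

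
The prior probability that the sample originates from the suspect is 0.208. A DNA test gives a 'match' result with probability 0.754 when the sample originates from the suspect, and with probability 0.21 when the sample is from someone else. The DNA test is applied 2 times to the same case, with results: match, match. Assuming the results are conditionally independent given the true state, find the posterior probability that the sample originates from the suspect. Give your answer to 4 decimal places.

Posterior P(H) ≈ 0.7720

With H the event that the sample originates from the suspect, the joint likelihood of the observed sequence is P(data|H) = 0.754·0.754 = 0.56852 and P(data|¬H) = 0.21·0.21 = 0.044100.
Bayes: P(H|data) = 0.208·0.56852 / (0.208·0.56852 + 0.792·0.044100) = 0.11825/0.15318 = 0.7720.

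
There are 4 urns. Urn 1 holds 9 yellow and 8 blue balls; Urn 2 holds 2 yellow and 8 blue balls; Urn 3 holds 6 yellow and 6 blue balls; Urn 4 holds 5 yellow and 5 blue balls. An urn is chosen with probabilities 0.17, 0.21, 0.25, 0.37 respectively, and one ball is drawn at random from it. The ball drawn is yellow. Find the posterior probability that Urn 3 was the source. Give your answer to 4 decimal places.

Posterior probability ≈ 0.2828

Tabulate prior·likelihood by source: [1] prior 0.17, lik 0.5294, product 0.09000; [2] prior 0.21, lik 0.2, product 0.04200; [3] prior 0.25, lik 0.5, product 0.1250; [4] prior 0.37, lik 0.5, product 0.1850.
Normalizing constant = 0.44200; the posterior for Urn 3 is its product over the sum, 0.1250/0.44200 = 0.2828.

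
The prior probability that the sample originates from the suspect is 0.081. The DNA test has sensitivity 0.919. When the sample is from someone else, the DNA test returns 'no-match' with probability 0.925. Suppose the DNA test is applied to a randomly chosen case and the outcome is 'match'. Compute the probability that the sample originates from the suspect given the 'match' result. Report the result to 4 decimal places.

P(H | E) ≈ 0.5192

Write H for 'the sample originates from the suspect'. Prior odds H:¬H = 0.081/0.919 = 0.088139. For the 'match' outcome, the likelihood ratio is 0.919/0.075 = 12.253.
Posterior odds = 0.088139 × 12.253 = 1.0800, so P(H|E) = 1.0800/(1+1.0800) = 0.5192.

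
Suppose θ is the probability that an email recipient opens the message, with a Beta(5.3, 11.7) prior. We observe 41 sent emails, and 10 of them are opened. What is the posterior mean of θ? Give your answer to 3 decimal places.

Observing 10 successes and 31 failures updates Beta(5.3, 11.7) by adding the success and failure counts to the two shape parameters: α = 5.3+10 = 15.3, β = 11.7+31 = 42.7.
E[θ | data] = 15.3/(15.3+42.7) = 0.264.

Posterior mean ≈ 0.264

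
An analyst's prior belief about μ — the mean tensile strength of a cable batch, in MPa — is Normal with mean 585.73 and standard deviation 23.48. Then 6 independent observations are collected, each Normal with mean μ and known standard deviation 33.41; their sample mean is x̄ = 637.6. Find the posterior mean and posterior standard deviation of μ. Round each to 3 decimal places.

With known σ, the Normal prior is conjugate. Weight on the data is w = (n/σ²)/(n/σ² + 1/τ₀²) = 0.00537525/(0.00537525+0.00181386) = 0.74769.
Posterior mean = w·x̄ + (1−w)·μ₀ = 0.74769·637.6 + 0.25231·585.73 = 624.513. Posterior variance = 1/(0.00537525+0.00181386) = 139.099, so SD = 11.794.

Posterior mean ≈ 624.513; posterior SD ≈ 11.794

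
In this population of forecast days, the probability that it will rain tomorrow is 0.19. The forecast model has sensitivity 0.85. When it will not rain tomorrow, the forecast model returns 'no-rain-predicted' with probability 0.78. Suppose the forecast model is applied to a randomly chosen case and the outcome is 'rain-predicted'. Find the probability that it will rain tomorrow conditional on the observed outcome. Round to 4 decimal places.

P(H | E) ≈ 0.4754

Write H for 'it will rain tomorrow'. Prior odds H:¬H = 0.19/0.81 = 0.23457. For the 'rain-predicted' outcome, the likelihood ratio is 0.85/0.22 = 3.8636.
Posterior odds = 0.23457 × 3.8636 = 0.90629, so P(H|E) = 0.90629/(1+0.90629) = 0.4754.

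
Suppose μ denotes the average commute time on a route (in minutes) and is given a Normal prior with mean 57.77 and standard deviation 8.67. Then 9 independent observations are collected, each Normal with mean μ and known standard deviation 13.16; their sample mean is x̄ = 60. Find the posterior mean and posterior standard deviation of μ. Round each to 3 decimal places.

Posterior mean ≈ 59.545; posterior SD ≈ 3.914

With known σ, the Normal prior is conjugate. Weight on the data is w = (n/σ²)/(n/σ² + 1/τ₀²) = 0.0519674/(0.0519674+0.0133034) = 0.79618.
Posterior mean = w·x̄ + (1−w)·μ₀ = 0.79618·60 + 0.20382·57.77 = 59.545. Posterior variance = 1/(0.0519674+0.0133034) = 15.3208, so SD = 3.914.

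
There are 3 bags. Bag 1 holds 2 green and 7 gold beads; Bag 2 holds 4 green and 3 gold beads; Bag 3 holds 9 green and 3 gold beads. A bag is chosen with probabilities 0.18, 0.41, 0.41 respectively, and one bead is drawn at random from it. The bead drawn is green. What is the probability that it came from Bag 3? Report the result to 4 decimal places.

Tabulate prior·likelihood by source: [1] prior 0.18, lik 0.2222, product 0.04000; [2] prior 0.41, lik 0.5714, product 0.2343; [3] prior 0.41, lik 0.75, product 0.3075.
Normalizing constant = 0.58179; the posterior for Bag 3 is its product over the sum, 0.3075/0.58179 = 0.5285.

Posterior probability ≈ 0.5285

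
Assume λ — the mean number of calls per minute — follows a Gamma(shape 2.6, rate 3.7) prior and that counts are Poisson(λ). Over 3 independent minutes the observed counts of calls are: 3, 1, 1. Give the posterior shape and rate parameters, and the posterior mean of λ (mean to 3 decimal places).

Total count ∑xᵢ = 5 over n = 3 minutes.
Gamma is conjugate to the Poisson likelihood: posterior is Gamma(shape = 2.6+5 = 7.6, rate = 3.7+3 = 6.7).
Posterior mean = shape/rate = 7.6/6.7 = 1.134.

Posterior: Gamma(shape=7.6, rate=6.7); mean ≈ 1.134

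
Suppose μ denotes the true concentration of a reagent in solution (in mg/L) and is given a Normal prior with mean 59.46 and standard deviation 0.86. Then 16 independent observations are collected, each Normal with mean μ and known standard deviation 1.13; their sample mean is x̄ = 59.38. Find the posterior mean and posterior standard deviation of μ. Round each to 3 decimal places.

With known σ, the Normal prior is conjugate. Weight on the data is w = (n/σ²)/(n/σ² + 1/τ₀²) = 12.5303/(12.5303+1.35208) = 0.90260.
Posterior mean = w·x̄ + (1−w)·μ₀ = 0.90260·59.38 + 0.097395·59.46 = 59.388. Posterior variance = 1/(12.5303+1.35208) = 0.0720335, so SD = 0.268.

Posterior mean ≈ 59.388; posterior SD ≈ 0.268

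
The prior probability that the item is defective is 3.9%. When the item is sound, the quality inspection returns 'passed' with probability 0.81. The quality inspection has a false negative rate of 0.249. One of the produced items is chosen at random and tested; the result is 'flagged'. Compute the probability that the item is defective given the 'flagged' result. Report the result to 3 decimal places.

P(H | E) ≈ 0.138

Let H be the event that the item is defective. P(H) = 0.039, so P(¬H) = 0.961. With E the 'flagged' result, P(E|H) = 0.751 and P(E|¬H) = 0.19.
P(E) = 0.751·0.039 + 0.19·0.961 = 0.029289 + 0.18259 = 0.21188.
By Bayes' theorem, P(H|E) = 0.029289 / 0.21188 = 0.138.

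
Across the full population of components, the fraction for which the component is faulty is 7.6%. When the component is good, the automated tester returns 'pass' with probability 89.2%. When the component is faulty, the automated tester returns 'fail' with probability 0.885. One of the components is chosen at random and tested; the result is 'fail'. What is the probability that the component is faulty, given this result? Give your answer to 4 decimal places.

Write H for 'the component is faulty'. Prior odds H:¬H = 0.076/0.924 = 0.082251. For the 'fail' outcome, the likelihood ratio is 0.885/0.108 = 8.1944.
Posterior odds = 0.082251 × 8.1944 = 0.67400, so P(H|E) = 0.67400/(1+0.67400) = 0.4026.

P(H | E) ≈ 0.4026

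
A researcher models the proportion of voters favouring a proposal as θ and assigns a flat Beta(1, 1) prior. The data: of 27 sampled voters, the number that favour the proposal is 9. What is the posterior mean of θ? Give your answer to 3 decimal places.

Observing 9 successes and 18 failures updates Beta(1, 1) by adding the success and failure counts to the two shape parameters: α = 1+9 = 10, β = 1+18 = 19.
E[θ | data] = 10/(10+19) = 0.345.

Posterior mean ≈ 0.345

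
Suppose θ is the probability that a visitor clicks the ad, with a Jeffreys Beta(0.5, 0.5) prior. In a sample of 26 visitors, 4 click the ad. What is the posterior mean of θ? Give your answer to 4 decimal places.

Posterior mean ≈ 0.1667

Observing 4 successes and 22 failures updates Beta(0.5, 0.5) by adding the success and failure counts to the two shape parameters: α = 0.5+4 = 4.5, β = 0.5+22 = 22.5.
Posterior mean = α/(α+β) = 4.5/27 = 0.1667.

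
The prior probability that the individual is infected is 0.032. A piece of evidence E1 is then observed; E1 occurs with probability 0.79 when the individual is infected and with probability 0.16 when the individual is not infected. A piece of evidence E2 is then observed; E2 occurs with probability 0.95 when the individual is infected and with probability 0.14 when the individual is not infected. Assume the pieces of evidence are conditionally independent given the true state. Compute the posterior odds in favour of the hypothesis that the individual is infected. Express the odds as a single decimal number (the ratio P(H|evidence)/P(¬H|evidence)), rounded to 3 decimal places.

Posterior odds ≈ 1.108

Prior odds = 0.032/(1−0.032) = 0.033058. In log-odds, ln(0.033058) = -3.4095.
Add log likelihood ratios: ln(4.9375) + ln(6.7857) = 3.5117.
Posterior log-odds = 0.10218, so posterior odds = exp(0.10218) = 1.1076.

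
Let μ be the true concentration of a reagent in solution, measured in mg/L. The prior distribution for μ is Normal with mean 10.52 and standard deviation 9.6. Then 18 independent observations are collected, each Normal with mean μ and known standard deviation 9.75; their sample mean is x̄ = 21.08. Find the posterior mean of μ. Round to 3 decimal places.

Posterior mean ≈ 20.508

With known σ, the Normal prior is conjugate. Weight on the data is w = (n/σ²)/(n/σ² + 1/τ₀²) = 0.189349/(0.189349+0.0108507) = 0.94580.
Posterior mean = w·x̄ + (1−w)·μ₀ = 0.94580·21.08 + 0.054199·10.52 = 20.508.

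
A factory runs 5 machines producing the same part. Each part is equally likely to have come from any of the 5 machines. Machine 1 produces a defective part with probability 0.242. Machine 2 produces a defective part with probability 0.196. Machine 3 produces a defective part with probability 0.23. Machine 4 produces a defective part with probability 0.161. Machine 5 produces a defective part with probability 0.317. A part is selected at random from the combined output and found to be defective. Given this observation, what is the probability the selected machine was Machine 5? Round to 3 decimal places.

P(defective|M1) = 0.242; P(defective|M2) = 0.196; P(defective|M3) = 0.23; P(defective|M4) = 0.161; P(defective|M5) = 0.317.
Prior × likelihood for each source: 0.2·0.242=0.04840, 0.2·0.196=0.03920, 0.2·0.23=0.04600, 0.2·0.161=0.03220, 0.2·0.317=0.06340. Summing gives P(defective) = 0.22920.
P(Machine 5 | defective) = 0.06340 / 0.22920 = 0.277.

Posterior probability ≈ 0.277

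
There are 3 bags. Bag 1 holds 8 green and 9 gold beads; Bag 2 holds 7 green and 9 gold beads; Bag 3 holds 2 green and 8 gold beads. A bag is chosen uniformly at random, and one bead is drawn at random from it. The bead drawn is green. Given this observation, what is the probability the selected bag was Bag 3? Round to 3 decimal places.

Tabulate prior·likelihood by source: [1] prior 0.333333, lik 0.4706, product 0.1569; [2] prior 0.333333, lik 0.4375, product 0.1458; [3] prior 0.333333, lik 0.2, product 0.06667.
Normalizing constant = 0.36936; the posterior for Bag 3 is its product over the sum, 0.06667/0.36936 = 0.180.

Posterior probability ≈ 0.180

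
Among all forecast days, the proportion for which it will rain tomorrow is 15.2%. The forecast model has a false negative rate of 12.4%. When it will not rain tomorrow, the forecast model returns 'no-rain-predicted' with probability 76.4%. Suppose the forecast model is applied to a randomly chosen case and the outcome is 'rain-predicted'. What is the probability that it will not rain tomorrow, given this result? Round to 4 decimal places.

Let H be the event that it will rain tomorrow. P(H) = 0.152, so P(¬H) = 0.848. With E the 'rain-predicted' result, P(E|H) = 0.876 and P(E|¬H) = 0.236.
P(E) = 0.876·0.152 + 0.236·0.848 = 0.13315 + 0.20013 = 0.33328.
By Bayes' theorem, P(H|E) = 0.13315 / 0.33328 = 0.3995. Hence P(¬H|E) = 1 − 0.3995 = 0.6005.

P(¬H | E) ≈ 0.6005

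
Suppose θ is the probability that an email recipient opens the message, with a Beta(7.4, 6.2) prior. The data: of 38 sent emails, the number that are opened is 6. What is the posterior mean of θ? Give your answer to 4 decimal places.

Observing 6 successes and 32 failures updates Beta(7.4, 6.2) by adding the success and failure counts to the two shape parameters: α = 7.4+6 = 13.4, β = 6.2+32 = 38.2.
Posterior mean = α/(α+β) = 13.4/51.6 = 0.2597.

Posterior mean ≈ 0.2597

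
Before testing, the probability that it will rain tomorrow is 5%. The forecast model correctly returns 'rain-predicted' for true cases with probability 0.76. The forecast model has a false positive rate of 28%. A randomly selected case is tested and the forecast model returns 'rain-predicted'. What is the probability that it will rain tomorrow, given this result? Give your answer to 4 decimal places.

P(H | E) ≈ 0.1250

Let H be the event that it will rain tomorrow. P(H) = 0.05, so P(¬H) = 0.95. With E the 'rain-predicted' result, P(E|H) = 0.76 and P(E|¬H) = 0.28.
P(E) = 0.76·0.05 + 0.28·0.95 = 0.038000 + 0.26600 = 0.30400.
By Bayes' theorem, P(H|E) = 0.038000 / 0.30400 = 0.1250.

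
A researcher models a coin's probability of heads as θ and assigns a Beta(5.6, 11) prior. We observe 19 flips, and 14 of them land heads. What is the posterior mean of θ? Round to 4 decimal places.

Posterior mean ≈ 0.5506

The binomial likelihood is conjugate to the Beta prior: with 14 successes and 5 failures, the posterior is Beta(5.6+14, 11+5) = Beta(19.6, 16).
Posterior mean = α/(α+β) = 19.6/35.6 = 0.5506.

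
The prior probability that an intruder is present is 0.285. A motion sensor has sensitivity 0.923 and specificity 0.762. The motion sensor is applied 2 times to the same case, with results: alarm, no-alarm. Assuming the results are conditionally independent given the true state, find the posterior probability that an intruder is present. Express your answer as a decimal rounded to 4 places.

Posterior P(H) ≈ 0.1351

Let H be the event that an intruder is present; start with P(H) = 0.285. P('alarm'|H) = 0.923, P('alarm'|¬H) = 0.238.
Update on result 1 ('alarm'): P(H) ← 0.923·0.2850 / (0.923·0.2850 + 0.238·0.7150) = 0.26305/0.43322 = 0.6072.
Update on result 2 ('no-alarm'): P(H) ← 0.077·0.6072 / (0.077·0.6072 + 0.762·0.3928) = 0.046755/0.34607 = 0.1351.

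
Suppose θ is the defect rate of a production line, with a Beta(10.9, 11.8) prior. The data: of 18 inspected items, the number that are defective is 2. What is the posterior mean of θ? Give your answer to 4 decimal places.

Posterior mean ≈ 0.3170

Observing 2 successes and 16 failures updates Beta(10.9, 11.8) by adding the success and failure counts to the two shape parameters: α = 10.9+2 = 12.9, β = 11.8+16 = 27.8.
E[θ | data] = 12.9/(12.9+27.8) = 0.3170.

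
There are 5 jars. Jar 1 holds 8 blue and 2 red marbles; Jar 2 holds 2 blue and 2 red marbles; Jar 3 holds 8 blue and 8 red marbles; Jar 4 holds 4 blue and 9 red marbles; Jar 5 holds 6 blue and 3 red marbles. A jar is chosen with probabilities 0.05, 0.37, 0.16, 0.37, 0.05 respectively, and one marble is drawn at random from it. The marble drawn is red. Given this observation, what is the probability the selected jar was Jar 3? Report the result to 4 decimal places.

P(red|Jar 1) = 0.2; P(red|Jar 2) = 0.5; P(red|Jar 3) = 0.5; P(red|Jar 4) = 0.6923; P(red|Jar 5) = 0.3333.
Prior × likelihood for each source: 0.05·0.2=0.01000, 0.37·0.5=0.1850, 0.16·0.5=0.08000, 0.37·0.6923=0.2562, 0.05·0.3333=0.01667. Summing gives P(red) = 0.54782.
P(Jar 3 | red) = 0.08000 / 0.54782 = 0.1460.

Posterior probability ≈ 0.1460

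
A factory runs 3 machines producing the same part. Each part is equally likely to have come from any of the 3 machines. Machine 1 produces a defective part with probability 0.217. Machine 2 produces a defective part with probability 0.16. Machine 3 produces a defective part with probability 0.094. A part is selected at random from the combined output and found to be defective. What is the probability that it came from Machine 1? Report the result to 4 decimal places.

Posterior probability ≈ 0.4607

Tabulate prior·likelihood by source: [1] prior 0.333333, lik 0.217, product 0.07233; [2] prior 0.333333, lik 0.16, product 0.05333; [3] prior 0.333333, lik 0.094, product 0.03133.
Normalizing constant = 0.15700; the posterior for Machine 1 is its product over the sum, 0.07233/0.15700 = 0.4607.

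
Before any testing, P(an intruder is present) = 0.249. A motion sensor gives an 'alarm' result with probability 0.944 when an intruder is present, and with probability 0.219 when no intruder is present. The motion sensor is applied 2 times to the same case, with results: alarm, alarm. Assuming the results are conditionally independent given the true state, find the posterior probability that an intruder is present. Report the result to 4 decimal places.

With H the event that an intruder is present, the joint likelihood of the observed sequence is P(data|H) = 0.944·0.944 = 0.89114 and P(data|¬H) = 0.219·0.219 = 0.047961.
Bayes: P(H|data) = 0.249·0.89114 / (0.249·0.89114 + 0.751·0.047961) = 0.22189/0.25791 = 0.8603.

Posterior P(H) ≈ 0.8603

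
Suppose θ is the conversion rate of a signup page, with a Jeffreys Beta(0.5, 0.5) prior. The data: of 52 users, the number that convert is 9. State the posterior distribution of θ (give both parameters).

The binomial likelihood is conjugate to the Beta prior: with 9 successes and 43 failures, the posterior is Beta(0.5+9, 0.5+43) = Beta(9.5, 43.5).

Posterior: Beta(9.5, 43.5)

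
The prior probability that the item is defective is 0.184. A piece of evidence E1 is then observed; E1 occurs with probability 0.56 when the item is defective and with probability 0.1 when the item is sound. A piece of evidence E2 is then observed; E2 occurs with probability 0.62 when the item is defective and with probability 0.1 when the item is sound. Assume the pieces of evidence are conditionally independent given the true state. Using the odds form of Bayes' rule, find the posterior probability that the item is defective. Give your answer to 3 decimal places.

Posterior probability ≈ 0.887

Prior odds = 0.184/(1−0.184) = 0.22549. In log-odds, ln(0.22549) = -1.4895.
Add log likelihood ratios: ln(5.6000) + ln(6.2000) = 3.5473.
Posterior log-odds = 2.0578, so posterior odds = exp(2.0578) = 7.8290. Converting, P(H|E) = 7.8290/8.8290 = 0.887.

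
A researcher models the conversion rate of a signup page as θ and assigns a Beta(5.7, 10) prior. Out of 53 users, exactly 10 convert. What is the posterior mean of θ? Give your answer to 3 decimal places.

The binomial likelihood is conjugate to the Beta prior: with 10 successes and 43 failures, the posterior is Beta(5.7+10, 10+43) = Beta(15.7, 53).
E[θ | data] = 15.7/(15.7+53) = 0.229.

Posterior mean ≈ 0.229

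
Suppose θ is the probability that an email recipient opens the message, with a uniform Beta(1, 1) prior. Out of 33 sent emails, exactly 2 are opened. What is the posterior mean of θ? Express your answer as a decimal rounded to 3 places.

Observing 2 successes and 31 failures updates Beta(1, 1) by adding the success and failure counts to the two shape parameters: α = 1+2 = 3, β = 1+31 = 32.
E[θ | data] = 3/(3+32) = 0.086.

Posterior mean ≈ 0.086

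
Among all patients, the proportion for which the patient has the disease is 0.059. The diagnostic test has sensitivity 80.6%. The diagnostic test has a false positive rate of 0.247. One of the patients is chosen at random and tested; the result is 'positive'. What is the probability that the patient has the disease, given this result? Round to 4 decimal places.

P(H | E) ≈ 0.1698

Let H be the event that the patient has the disease. P(H) = 0.059, so P(¬H) = 0.941. With E the 'positive' result, P(E|H) = 0.806 and P(E|¬H) = 0.247.
P(E) = 0.806·0.059 + 0.247·0.941 = 0.047554 + 0.23243 = 0.27998.
By Bayes' theorem, P(H|E) = 0.047554 / 0.27998 = 0.1698.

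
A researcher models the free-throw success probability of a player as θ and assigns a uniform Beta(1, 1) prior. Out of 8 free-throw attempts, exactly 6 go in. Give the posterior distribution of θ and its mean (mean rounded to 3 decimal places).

Observing 6 successes and 2 failures updates Beta(1, 1) by adding the success and failure counts to the two shape parameters: α = 1+6 = 7, β = 1+2 = 3.
Posterior mean = α/(α+β) = 7/10 = 0.700.

Posterior: Beta(7, 3); mean ≈ 0.700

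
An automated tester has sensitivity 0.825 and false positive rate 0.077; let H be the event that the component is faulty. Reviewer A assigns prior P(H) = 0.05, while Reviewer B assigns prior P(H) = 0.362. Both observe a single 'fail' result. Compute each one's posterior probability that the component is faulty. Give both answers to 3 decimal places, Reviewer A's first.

P('+'|H) = 0.825, P('+'|¬H) = 0.077.
Reviewer A: numerator 0.825·0.05 = 0.041250; evidence = 0.041250+0.077·0.95 = 0.11440; posterior = 0.361.
Reviewer B: numerator 0.825·0.362 = 0.29865; evidence = 0.29865+0.077·0.638 = 0.34778; posterior = 0.859.

Reviewer A: 0.361; Reviewer B: 0.859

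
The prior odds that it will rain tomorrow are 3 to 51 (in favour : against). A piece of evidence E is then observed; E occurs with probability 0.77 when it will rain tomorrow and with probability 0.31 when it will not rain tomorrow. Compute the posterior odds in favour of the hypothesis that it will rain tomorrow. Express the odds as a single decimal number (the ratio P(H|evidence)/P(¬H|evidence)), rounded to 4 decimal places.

Posterior odds ≈ 0.1461

Prior odds = 3/51 = 0.058824. In log-odds, ln(0.058824) = -2.8332.
Add log likelihood ratio: ln(2.4839) = 0.90982.
Posterior log-odds = -1.9234, so posterior odds = exp(-1.9234) = 0.14611.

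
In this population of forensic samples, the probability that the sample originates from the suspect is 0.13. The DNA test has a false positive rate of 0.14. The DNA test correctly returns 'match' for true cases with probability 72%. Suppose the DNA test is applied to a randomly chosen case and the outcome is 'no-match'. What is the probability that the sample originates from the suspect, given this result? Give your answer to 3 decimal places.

Write H for 'the sample originates from the suspect'. Prior odds H:¬H = 0.13/0.87 = 0.14943. For the 'no-match' outcome, the likelihood ratio is 0.28/0.86 = 0.32558.
Posterior odds = 0.14943 × 0.32558 = 0.048650, so P(H|E) = 0.048650/(1+0.048650) = 0.046.

P(H | E) ≈ 0.046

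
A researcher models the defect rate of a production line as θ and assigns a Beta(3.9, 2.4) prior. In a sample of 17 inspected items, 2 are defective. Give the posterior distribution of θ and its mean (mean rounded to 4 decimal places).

Posterior: Beta(5.9, 17.4); mean ≈ 0.2532

The binomial likelihood is conjugate to the Beta prior: with 2 successes and 15 failures, the posterior is Beta(3.9+2, 2.4+15) = Beta(5.9, 17.4).
E[θ | data] = 5.9/(5.9+17.4) = 0.2532.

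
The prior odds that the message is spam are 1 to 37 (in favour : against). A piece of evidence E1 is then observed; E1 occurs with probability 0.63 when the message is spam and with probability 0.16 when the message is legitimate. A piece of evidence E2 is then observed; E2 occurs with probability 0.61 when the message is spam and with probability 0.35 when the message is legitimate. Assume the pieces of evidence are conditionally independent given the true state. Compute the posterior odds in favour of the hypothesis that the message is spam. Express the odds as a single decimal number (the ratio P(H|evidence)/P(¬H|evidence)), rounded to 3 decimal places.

Posterior odds ≈ 0.185

Prior odds = 1/37 = 0.027027. In log-odds, ln(0.027027) = -3.6109.
Add log likelihood ratios: ln(3.9375) + ln(1.7429) = 1.9261.
Posterior log-odds = -1.6848, so posterior odds = exp(-1.6848) = 0.18547.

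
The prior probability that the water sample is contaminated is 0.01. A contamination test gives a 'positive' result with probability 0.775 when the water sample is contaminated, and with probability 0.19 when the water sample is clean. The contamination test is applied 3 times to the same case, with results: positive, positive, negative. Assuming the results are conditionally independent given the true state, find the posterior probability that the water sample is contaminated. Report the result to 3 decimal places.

Posterior P(H) ≈ 0.045

With H the event that the water sample is contaminated, the joint likelihood of the observed sequence is P(data|H) = 0.775·0.775·0.225 = 0.13514 and P(data|¬H) = 0.19·0.19·0.81 = 0.029241.
Bayes: P(H|data) = 0.01·0.13514 / (0.01·0.13514 + 0.99·0.029241) = 0.0013514/0.030300 = 0.0446.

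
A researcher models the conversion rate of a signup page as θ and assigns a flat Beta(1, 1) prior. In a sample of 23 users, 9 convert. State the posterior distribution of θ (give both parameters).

Posterior: Beta(10, 15)

The binomial likelihood is conjugate to the Beta prior: with 9 successes and 14 failures, the posterior is Beta(1+9, 1+14) = Beta(10, 15).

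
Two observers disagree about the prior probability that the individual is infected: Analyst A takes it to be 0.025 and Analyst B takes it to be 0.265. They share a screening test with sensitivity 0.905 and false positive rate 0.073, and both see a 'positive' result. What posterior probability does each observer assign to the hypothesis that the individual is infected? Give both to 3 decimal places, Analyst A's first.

P('+'|H) = 0.905, P('+'|¬H) = 0.073.
Analyst A: numerator 0.905·0.025 = 0.022625; evidence = 0.022625+0.073·0.975 = 0.093800; posterior = 0.241.
Analyst B: numerator 0.905·0.265 = 0.23983; evidence = 0.23983+0.073·0.735 = 0.29348; posterior = 0.817.

Analyst A: 0.241; Analyst B: 0.817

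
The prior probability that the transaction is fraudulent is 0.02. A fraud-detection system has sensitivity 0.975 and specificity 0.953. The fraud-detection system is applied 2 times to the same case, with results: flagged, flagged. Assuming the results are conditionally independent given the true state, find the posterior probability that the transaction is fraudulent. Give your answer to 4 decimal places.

Posterior P(H) ≈ 0.8978

Let H be the event that the transaction is fraudulent; start with P(H) = 0.02. P('flagged'|H) = 0.975, P('flagged'|¬H) = 0.047.
Update on result 1 ('flagged'): P(H) ← 0.975·0.0200 / (0.975·0.0200 + 0.047·0.9800) = 0.019500/0.065560 = 0.2974.
Update on result 2 ('flagged'): P(H) ← 0.975·0.2974 / (0.975·0.2974 + 0.047·0.7026) = 0.29000/0.32302 = 0.8978.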